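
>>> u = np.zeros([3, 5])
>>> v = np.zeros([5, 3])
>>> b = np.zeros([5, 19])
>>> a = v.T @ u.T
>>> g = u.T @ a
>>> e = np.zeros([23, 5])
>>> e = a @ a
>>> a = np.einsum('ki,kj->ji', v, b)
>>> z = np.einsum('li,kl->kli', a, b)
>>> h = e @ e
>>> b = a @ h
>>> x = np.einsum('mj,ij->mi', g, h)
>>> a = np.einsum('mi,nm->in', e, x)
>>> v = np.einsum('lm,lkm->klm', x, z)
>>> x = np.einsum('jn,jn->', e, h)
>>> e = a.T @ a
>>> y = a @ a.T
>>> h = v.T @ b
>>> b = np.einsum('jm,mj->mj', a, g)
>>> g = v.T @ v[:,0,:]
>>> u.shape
(3, 5)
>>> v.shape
(19, 5, 3)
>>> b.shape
(5, 3)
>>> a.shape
(3, 5)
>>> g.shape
(3, 5, 3)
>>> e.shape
(5, 5)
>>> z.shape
(5, 19, 3)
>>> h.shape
(3, 5, 3)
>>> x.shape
()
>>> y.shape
(3, 3)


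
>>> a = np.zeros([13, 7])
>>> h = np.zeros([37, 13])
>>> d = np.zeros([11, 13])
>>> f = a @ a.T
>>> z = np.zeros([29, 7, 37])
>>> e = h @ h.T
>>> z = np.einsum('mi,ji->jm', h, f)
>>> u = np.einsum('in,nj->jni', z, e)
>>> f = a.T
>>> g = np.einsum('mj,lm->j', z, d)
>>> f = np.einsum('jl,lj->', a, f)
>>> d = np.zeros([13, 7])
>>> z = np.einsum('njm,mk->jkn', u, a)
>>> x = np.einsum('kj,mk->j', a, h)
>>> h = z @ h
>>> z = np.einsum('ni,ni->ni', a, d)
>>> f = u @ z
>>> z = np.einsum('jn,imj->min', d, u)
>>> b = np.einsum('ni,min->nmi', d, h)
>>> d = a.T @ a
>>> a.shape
(13, 7)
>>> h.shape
(37, 7, 13)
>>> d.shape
(7, 7)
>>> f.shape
(37, 37, 7)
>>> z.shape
(37, 37, 7)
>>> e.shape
(37, 37)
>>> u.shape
(37, 37, 13)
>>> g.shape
(37,)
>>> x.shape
(7,)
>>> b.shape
(13, 37, 7)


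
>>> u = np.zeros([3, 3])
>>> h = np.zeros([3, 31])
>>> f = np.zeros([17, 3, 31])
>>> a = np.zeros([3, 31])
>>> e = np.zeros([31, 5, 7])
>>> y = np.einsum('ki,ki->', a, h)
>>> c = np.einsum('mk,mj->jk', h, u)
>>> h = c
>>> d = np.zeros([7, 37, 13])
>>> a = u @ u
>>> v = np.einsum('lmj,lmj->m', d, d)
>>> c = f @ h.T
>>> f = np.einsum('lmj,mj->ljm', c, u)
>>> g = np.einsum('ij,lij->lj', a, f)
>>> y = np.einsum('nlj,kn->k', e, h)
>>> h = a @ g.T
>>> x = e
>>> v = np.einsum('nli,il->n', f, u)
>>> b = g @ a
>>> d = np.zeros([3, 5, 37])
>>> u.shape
(3, 3)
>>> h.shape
(3, 17)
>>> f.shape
(17, 3, 3)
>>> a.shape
(3, 3)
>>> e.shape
(31, 5, 7)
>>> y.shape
(3,)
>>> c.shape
(17, 3, 3)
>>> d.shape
(3, 5, 37)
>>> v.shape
(17,)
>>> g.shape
(17, 3)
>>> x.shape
(31, 5, 7)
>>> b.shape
(17, 3)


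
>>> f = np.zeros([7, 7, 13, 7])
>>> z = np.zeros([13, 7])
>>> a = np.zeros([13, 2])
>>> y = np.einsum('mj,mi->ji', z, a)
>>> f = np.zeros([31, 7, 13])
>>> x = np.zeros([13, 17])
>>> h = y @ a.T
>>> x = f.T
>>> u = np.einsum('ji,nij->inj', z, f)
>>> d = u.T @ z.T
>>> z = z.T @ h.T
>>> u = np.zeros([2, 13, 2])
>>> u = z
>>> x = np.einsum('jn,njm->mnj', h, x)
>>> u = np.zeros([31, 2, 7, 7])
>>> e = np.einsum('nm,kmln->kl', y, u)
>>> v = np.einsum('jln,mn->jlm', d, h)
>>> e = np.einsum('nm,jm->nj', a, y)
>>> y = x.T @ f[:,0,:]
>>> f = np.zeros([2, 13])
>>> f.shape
(2, 13)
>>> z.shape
(7, 7)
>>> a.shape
(13, 2)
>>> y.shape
(7, 13, 13)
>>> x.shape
(31, 13, 7)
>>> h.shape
(7, 13)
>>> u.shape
(31, 2, 7, 7)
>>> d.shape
(13, 31, 13)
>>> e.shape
(13, 7)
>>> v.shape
(13, 31, 7)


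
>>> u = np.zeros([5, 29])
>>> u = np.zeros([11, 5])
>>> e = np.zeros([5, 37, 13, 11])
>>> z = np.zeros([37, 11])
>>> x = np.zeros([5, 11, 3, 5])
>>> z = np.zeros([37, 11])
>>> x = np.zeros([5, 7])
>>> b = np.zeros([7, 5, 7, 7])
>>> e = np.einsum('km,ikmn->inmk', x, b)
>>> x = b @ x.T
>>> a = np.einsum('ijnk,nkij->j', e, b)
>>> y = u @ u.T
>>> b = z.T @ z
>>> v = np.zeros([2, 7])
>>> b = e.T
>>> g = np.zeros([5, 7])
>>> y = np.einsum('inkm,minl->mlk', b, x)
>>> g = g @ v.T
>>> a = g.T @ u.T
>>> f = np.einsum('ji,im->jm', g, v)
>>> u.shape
(11, 5)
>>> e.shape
(7, 7, 7, 5)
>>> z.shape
(37, 11)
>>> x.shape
(7, 5, 7, 5)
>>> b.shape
(5, 7, 7, 7)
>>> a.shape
(2, 11)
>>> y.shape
(7, 5, 7)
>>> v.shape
(2, 7)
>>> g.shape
(5, 2)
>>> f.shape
(5, 7)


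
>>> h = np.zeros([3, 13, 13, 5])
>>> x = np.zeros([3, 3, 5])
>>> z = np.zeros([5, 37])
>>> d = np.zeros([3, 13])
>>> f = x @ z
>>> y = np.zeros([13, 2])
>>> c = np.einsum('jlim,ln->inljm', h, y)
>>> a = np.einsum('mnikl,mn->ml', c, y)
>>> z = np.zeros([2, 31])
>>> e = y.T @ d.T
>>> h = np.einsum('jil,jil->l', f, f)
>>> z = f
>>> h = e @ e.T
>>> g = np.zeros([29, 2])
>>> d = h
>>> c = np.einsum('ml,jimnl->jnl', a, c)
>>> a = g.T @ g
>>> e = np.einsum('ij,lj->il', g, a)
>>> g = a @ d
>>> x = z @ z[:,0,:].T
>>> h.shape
(2, 2)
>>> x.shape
(3, 3, 3)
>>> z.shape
(3, 3, 37)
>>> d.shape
(2, 2)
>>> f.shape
(3, 3, 37)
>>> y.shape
(13, 2)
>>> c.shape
(13, 3, 5)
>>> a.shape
(2, 2)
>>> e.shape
(29, 2)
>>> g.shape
(2, 2)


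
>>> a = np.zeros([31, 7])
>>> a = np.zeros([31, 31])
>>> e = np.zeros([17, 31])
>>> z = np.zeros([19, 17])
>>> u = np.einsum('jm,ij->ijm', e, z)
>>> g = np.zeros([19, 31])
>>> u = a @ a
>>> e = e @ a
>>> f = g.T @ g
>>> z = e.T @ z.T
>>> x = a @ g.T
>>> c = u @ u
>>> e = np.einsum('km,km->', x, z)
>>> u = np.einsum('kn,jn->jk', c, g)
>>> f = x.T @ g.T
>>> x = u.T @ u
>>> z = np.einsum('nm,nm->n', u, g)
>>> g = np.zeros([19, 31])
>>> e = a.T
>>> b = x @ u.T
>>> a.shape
(31, 31)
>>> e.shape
(31, 31)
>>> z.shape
(19,)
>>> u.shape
(19, 31)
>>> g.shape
(19, 31)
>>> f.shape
(19, 19)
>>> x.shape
(31, 31)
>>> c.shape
(31, 31)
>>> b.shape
(31, 19)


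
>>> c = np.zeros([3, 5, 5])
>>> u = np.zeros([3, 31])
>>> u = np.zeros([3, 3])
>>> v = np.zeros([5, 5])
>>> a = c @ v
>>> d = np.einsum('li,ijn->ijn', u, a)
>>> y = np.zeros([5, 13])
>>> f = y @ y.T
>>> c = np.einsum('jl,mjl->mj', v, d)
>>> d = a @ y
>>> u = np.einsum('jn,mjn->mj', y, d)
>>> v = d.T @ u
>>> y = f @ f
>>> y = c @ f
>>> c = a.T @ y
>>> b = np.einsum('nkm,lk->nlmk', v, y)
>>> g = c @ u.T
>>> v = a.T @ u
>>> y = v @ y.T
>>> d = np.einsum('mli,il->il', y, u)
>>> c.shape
(5, 5, 5)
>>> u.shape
(3, 5)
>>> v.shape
(5, 5, 5)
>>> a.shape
(3, 5, 5)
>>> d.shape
(3, 5)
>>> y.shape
(5, 5, 3)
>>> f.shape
(5, 5)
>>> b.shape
(13, 3, 5, 5)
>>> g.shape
(5, 5, 3)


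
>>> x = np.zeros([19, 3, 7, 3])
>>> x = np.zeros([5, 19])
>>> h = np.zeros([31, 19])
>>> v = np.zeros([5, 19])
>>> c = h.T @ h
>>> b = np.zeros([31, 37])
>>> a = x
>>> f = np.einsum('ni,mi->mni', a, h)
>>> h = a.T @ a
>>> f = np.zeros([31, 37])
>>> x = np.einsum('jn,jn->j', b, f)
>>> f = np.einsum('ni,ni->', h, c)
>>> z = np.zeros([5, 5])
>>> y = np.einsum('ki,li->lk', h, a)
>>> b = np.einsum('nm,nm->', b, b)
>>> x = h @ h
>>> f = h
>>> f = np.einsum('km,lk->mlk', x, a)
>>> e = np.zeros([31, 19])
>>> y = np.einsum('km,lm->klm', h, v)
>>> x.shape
(19, 19)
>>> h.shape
(19, 19)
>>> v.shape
(5, 19)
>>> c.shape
(19, 19)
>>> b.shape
()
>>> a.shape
(5, 19)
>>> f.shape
(19, 5, 19)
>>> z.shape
(5, 5)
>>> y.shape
(19, 5, 19)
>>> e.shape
(31, 19)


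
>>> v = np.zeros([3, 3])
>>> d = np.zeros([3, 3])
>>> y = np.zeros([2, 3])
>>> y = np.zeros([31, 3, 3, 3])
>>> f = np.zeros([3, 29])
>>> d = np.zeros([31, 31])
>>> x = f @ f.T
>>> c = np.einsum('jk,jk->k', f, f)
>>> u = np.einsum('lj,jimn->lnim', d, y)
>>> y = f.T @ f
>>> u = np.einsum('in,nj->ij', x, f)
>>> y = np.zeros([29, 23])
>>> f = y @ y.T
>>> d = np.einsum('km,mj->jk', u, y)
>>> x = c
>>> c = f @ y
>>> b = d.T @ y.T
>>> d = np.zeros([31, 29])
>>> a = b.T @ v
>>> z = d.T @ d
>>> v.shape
(3, 3)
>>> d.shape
(31, 29)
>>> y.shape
(29, 23)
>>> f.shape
(29, 29)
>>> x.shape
(29,)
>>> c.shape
(29, 23)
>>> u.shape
(3, 29)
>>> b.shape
(3, 29)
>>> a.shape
(29, 3)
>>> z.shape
(29, 29)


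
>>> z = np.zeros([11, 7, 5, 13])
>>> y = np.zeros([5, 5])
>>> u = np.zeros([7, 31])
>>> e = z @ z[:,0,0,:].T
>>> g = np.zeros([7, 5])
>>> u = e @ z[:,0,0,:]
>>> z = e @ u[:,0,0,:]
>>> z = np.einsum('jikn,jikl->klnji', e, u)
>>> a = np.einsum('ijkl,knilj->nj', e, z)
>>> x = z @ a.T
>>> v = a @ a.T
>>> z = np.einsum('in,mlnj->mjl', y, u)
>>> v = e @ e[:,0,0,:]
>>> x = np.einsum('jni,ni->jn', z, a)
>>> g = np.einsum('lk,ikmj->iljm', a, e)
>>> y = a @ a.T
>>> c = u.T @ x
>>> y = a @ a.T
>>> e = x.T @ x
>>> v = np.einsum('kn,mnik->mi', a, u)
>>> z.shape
(11, 13, 7)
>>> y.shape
(13, 13)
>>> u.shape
(11, 7, 5, 13)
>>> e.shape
(13, 13)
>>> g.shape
(11, 13, 11, 5)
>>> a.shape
(13, 7)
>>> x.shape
(11, 13)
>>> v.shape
(11, 5)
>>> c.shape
(13, 5, 7, 13)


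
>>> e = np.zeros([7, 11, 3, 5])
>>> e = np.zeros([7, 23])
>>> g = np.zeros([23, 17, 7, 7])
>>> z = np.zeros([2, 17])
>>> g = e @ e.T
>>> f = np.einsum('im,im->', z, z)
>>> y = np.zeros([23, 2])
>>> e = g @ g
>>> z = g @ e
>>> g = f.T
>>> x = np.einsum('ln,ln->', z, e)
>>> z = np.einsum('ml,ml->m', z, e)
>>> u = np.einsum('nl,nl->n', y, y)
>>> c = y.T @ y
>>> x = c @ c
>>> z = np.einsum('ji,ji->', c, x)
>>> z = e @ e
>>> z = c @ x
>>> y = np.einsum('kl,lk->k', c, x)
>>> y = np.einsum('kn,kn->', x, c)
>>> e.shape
(7, 7)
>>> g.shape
()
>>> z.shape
(2, 2)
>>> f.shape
()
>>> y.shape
()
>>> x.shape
(2, 2)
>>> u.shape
(23,)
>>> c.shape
(2, 2)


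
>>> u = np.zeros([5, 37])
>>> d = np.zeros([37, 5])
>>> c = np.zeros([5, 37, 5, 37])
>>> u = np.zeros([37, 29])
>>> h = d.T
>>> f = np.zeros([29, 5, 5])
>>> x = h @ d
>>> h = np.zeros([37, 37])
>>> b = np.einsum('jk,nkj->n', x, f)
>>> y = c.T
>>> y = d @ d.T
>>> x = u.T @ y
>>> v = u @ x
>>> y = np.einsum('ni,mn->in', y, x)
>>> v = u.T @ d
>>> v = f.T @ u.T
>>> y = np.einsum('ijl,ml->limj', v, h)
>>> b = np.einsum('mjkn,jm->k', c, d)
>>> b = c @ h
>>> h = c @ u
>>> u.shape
(37, 29)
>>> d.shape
(37, 5)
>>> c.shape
(5, 37, 5, 37)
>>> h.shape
(5, 37, 5, 29)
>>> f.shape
(29, 5, 5)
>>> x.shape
(29, 37)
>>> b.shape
(5, 37, 5, 37)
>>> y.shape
(37, 5, 37, 5)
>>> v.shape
(5, 5, 37)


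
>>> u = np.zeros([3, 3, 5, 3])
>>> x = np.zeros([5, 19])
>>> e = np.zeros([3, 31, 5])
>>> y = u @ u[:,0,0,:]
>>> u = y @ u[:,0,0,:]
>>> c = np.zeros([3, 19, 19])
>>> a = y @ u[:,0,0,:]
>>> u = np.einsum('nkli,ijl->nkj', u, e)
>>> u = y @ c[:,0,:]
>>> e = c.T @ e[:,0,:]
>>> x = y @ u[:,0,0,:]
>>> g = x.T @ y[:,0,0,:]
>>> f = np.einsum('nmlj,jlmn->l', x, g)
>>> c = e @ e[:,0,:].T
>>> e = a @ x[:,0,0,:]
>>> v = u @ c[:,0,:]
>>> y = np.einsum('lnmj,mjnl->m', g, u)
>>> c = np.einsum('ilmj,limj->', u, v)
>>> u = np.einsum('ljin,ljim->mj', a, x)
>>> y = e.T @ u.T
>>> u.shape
(19, 3)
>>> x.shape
(3, 3, 5, 19)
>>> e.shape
(3, 3, 5, 19)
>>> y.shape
(19, 5, 3, 19)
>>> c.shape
()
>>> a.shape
(3, 3, 5, 3)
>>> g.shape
(19, 5, 3, 3)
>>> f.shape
(5,)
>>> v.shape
(3, 3, 5, 19)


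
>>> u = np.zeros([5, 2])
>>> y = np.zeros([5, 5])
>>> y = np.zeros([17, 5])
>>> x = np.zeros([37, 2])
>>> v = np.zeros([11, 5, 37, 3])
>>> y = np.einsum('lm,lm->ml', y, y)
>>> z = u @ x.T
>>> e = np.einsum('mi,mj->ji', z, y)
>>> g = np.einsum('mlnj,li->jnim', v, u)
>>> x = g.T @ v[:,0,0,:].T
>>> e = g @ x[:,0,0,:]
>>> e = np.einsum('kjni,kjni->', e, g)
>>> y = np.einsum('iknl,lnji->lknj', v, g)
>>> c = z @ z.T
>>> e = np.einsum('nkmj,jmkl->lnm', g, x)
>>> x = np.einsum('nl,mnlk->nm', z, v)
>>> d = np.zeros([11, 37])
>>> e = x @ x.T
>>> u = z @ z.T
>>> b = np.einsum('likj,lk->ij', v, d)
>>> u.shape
(5, 5)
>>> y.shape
(3, 5, 37, 2)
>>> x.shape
(5, 11)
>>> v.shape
(11, 5, 37, 3)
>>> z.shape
(5, 37)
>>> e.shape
(5, 5)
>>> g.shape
(3, 37, 2, 11)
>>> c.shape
(5, 5)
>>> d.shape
(11, 37)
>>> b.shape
(5, 3)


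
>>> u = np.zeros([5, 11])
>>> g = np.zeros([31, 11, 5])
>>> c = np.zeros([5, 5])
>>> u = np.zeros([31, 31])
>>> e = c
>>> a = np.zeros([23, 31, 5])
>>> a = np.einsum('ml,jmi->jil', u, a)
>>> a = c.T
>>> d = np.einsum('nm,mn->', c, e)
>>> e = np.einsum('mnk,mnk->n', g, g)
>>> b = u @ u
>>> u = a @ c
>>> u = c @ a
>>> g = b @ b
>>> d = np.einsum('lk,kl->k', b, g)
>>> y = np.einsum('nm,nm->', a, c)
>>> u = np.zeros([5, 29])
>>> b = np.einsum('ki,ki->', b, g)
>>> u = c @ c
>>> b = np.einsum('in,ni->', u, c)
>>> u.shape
(5, 5)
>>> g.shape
(31, 31)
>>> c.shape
(5, 5)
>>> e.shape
(11,)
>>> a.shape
(5, 5)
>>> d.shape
(31,)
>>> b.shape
()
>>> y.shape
()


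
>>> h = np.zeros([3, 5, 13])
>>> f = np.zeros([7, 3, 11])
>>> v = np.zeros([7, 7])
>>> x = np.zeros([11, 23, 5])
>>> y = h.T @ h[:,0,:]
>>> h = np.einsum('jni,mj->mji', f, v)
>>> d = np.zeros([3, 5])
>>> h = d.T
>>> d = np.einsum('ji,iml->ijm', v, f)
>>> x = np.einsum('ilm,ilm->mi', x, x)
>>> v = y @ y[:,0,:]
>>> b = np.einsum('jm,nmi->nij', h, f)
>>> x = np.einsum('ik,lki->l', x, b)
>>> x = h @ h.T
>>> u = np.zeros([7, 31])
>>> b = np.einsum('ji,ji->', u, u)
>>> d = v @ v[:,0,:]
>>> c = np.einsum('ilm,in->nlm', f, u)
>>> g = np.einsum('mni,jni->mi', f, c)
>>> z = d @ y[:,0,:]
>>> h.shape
(5, 3)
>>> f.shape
(7, 3, 11)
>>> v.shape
(13, 5, 13)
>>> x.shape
(5, 5)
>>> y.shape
(13, 5, 13)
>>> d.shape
(13, 5, 13)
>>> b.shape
()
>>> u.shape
(7, 31)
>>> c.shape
(31, 3, 11)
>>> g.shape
(7, 11)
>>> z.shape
(13, 5, 13)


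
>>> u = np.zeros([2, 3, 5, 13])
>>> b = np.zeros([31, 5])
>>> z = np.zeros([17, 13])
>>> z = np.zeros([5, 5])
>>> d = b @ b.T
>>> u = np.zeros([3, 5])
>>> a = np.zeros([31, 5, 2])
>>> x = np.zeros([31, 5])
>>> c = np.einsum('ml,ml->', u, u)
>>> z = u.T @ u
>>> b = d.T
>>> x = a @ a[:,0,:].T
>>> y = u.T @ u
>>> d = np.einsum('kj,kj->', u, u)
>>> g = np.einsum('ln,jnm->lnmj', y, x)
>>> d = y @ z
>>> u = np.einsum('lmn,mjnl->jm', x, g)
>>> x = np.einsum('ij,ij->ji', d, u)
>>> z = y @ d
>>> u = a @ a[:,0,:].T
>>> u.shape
(31, 5, 31)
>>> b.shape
(31, 31)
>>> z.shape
(5, 5)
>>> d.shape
(5, 5)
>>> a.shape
(31, 5, 2)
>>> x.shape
(5, 5)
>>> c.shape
()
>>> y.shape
(5, 5)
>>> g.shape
(5, 5, 31, 31)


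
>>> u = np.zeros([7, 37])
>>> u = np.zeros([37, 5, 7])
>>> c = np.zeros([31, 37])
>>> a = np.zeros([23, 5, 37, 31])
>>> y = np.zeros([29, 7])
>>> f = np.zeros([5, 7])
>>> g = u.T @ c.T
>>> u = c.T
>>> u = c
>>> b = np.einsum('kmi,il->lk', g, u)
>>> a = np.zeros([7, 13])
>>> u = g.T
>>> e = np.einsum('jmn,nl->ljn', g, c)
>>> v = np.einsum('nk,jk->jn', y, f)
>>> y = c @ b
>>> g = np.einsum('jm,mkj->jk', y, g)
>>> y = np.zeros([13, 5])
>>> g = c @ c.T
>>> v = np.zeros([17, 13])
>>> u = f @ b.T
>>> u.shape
(5, 37)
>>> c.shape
(31, 37)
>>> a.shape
(7, 13)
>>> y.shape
(13, 5)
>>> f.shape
(5, 7)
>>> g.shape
(31, 31)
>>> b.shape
(37, 7)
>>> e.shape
(37, 7, 31)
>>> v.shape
(17, 13)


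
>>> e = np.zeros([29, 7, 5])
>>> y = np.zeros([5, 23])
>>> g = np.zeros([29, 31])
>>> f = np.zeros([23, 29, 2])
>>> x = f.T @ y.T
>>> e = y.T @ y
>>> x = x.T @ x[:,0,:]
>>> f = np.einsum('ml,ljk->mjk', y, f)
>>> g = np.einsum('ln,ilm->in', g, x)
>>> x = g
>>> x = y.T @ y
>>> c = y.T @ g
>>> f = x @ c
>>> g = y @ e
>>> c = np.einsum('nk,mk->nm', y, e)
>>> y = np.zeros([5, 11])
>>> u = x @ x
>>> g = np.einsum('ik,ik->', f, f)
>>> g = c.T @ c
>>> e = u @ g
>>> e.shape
(23, 23)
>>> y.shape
(5, 11)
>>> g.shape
(23, 23)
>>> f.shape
(23, 31)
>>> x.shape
(23, 23)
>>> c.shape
(5, 23)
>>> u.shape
(23, 23)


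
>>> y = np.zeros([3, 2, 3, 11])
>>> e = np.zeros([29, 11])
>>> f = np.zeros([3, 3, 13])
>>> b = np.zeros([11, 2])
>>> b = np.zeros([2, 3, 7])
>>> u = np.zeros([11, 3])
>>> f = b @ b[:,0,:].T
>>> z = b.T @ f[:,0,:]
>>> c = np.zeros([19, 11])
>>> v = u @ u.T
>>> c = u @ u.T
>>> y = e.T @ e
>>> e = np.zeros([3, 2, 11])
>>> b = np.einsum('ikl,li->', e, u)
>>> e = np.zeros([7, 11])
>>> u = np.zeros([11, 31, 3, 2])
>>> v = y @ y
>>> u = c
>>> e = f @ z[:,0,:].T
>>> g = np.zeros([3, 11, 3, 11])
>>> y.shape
(11, 11)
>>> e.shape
(2, 3, 7)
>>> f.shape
(2, 3, 2)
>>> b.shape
()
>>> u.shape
(11, 11)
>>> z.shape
(7, 3, 2)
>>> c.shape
(11, 11)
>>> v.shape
(11, 11)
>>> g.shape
(3, 11, 3, 11)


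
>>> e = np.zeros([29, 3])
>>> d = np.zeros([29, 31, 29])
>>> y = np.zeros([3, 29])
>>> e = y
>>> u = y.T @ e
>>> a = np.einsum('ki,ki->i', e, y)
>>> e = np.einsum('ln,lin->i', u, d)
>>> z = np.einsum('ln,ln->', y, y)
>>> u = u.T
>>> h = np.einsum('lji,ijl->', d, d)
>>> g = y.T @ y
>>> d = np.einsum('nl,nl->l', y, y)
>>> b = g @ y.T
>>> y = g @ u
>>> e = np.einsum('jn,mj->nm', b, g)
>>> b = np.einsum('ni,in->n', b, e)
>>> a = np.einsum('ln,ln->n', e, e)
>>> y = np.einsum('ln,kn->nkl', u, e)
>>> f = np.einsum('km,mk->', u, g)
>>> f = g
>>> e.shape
(3, 29)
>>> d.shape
(29,)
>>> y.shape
(29, 3, 29)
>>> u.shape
(29, 29)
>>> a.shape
(29,)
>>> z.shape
()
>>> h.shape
()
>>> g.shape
(29, 29)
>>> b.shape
(29,)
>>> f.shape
(29, 29)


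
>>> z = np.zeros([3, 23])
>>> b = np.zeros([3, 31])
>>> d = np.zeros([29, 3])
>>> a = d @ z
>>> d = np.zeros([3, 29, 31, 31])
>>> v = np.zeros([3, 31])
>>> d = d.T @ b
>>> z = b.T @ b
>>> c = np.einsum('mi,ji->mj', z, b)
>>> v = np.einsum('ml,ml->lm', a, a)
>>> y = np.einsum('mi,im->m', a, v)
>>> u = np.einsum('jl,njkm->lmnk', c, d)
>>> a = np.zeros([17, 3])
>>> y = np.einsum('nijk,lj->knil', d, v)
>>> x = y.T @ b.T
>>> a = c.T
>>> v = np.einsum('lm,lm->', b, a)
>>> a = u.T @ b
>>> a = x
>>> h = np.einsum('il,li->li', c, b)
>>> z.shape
(31, 31)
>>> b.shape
(3, 31)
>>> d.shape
(31, 31, 29, 31)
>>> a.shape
(23, 31, 31, 3)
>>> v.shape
()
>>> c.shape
(31, 3)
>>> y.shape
(31, 31, 31, 23)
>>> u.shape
(3, 31, 31, 29)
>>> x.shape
(23, 31, 31, 3)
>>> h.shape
(3, 31)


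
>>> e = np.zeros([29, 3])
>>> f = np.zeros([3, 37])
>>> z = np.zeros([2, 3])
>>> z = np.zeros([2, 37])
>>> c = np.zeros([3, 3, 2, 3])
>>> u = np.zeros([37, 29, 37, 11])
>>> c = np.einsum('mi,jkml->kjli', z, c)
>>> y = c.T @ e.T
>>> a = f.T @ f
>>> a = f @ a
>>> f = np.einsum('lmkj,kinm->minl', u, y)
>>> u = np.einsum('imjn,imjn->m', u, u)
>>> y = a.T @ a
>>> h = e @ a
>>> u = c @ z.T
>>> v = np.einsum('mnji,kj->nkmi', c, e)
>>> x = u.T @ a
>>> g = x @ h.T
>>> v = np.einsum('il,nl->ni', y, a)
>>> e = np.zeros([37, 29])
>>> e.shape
(37, 29)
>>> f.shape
(29, 3, 3, 37)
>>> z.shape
(2, 37)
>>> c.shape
(3, 3, 3, 37)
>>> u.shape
(3, 3, 3, 2)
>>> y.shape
(37, 37)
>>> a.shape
(3, 37)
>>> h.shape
(29, 37)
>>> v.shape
(3, 37)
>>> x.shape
(2, 3, 3, 37)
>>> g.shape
(2, 3, 3, 29)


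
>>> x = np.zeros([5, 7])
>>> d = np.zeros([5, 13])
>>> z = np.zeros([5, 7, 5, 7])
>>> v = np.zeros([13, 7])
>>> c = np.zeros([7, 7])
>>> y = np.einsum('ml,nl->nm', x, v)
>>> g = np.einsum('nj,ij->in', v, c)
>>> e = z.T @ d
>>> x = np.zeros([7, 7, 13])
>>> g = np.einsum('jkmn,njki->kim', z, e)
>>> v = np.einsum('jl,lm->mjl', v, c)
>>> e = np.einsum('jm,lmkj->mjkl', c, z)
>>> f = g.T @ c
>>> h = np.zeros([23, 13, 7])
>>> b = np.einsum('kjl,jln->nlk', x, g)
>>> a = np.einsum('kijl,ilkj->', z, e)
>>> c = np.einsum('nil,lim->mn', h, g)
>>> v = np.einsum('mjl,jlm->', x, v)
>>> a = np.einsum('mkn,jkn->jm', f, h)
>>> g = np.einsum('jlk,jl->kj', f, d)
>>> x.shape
(7, 7, 13)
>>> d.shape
(5, 13)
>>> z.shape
(5, 7, 5, 7)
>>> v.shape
()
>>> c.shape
(5, 23)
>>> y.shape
(13, 5)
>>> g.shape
(7, 5)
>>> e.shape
(7, 7, 5, 5)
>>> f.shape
(5, 13, 7)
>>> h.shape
(23, 13, 7)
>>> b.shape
(5, 13, 7)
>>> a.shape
(23, 5)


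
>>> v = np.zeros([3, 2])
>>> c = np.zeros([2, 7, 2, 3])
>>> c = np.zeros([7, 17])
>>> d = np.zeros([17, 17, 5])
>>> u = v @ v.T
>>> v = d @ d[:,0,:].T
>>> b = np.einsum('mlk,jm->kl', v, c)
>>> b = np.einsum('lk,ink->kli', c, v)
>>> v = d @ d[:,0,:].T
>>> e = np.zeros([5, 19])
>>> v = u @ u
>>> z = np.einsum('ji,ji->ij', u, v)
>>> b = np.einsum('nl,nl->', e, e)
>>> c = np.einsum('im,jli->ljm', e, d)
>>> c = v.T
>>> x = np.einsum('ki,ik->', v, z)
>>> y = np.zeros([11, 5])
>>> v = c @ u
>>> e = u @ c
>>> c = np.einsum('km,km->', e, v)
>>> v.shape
(3, 3)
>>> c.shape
()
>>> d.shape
(17, 17, 5)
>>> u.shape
(3, 3)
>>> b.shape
()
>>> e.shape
(3, 3)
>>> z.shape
(3, 3)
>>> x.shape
()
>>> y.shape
(11, 5)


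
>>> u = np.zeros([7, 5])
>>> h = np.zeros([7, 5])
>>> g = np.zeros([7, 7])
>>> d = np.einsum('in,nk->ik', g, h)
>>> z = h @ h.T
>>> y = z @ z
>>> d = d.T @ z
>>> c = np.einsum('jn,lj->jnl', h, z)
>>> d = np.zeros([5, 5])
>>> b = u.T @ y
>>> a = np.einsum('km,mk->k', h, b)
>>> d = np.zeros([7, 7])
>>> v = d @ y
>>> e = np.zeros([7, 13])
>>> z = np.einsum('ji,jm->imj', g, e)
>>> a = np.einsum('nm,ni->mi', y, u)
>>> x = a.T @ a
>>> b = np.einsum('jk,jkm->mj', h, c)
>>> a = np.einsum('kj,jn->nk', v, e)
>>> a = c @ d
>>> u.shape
(7, 5)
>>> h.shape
(7, 5)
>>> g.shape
(7, 7)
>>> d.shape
(7, 7)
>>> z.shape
(7, 13, 7)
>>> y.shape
(7, 7)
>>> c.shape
(7, 5, 7)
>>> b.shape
(7, 7)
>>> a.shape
(7, 5, 7)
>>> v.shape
(7, 7)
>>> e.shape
(7, 13)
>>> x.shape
(5, 5)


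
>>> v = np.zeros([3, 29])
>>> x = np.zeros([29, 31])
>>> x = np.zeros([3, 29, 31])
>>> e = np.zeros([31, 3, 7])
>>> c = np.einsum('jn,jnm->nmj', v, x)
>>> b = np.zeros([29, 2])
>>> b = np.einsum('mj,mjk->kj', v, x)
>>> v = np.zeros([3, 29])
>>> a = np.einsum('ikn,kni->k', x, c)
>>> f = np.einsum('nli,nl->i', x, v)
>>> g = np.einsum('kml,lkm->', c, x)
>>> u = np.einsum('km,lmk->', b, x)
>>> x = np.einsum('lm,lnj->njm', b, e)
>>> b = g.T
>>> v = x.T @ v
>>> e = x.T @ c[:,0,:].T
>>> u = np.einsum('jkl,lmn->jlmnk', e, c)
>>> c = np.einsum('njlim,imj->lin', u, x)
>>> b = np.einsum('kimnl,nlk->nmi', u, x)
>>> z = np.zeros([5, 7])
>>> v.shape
(29, 7, 29)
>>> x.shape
(3, 7, 29)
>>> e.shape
(29, 7, 29)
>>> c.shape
(31, 3, 29)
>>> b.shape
(3, 31, 29)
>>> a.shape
(29,)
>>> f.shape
(31,)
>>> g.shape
()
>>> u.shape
(29, 29, 31, 3, 7)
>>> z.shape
(5, 7)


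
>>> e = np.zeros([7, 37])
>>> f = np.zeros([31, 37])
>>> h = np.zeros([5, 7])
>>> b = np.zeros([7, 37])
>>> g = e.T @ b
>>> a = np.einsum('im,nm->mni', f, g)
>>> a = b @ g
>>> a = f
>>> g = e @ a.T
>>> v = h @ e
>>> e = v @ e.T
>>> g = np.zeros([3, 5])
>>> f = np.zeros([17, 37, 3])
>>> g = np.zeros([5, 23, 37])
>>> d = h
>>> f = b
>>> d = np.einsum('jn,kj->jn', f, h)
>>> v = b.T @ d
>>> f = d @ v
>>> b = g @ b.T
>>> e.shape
(5, 7)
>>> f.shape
(7, 37)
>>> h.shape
(5, 7)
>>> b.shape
(5, 23, 7)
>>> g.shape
(5, 23, 37)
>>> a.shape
(31, 37)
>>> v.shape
(37, 37)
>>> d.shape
(7, 37)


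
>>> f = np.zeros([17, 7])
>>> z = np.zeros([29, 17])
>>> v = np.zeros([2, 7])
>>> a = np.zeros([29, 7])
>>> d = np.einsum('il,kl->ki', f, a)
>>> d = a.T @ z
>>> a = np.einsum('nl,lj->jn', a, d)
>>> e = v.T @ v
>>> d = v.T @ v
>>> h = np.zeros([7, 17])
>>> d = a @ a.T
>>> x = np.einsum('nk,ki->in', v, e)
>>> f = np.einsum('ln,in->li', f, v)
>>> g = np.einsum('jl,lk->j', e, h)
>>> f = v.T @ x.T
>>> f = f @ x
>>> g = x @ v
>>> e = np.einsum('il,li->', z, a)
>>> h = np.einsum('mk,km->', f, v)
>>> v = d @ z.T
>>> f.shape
(7, 2)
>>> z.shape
(29, 17)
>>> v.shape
(17, 29)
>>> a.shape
(17, 29)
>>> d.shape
(17, 17)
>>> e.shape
()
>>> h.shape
()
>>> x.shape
(7, 2)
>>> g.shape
(7, 7)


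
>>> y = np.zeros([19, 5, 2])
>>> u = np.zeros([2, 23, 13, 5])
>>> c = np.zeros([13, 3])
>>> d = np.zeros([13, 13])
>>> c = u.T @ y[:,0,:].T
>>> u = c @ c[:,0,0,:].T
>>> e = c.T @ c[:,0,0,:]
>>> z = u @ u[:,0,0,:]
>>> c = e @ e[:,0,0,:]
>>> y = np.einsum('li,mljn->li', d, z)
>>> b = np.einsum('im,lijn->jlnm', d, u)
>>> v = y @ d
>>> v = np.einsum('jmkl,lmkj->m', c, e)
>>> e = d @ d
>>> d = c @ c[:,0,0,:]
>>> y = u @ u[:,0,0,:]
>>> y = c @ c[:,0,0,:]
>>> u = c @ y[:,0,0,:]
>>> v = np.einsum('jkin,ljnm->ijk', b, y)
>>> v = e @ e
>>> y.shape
(19, 23, 13, 19)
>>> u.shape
(19, 23, 13, 19)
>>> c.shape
(19, 23, 13, 19)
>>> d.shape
(19, 23, 13, 19)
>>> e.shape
(13, 13)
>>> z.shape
(5, 13, 23, 5)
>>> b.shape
(23, 5, 5, 13)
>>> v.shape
(13, 13)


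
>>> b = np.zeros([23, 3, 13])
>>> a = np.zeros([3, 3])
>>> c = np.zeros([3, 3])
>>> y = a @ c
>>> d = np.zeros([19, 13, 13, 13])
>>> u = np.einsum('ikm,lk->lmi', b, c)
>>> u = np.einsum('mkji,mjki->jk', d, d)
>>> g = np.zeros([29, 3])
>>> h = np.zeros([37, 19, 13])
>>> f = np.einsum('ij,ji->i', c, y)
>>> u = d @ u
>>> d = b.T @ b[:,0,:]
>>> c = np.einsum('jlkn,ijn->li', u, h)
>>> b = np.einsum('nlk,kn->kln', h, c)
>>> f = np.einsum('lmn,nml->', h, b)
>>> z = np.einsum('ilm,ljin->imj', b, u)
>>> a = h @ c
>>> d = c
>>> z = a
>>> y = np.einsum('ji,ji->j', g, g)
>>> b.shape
(13, 19, 37)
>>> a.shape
(37, 19, 37)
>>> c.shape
(13, 37)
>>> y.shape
(29,)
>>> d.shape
(13, 37)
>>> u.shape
(19, 13, 13, 13)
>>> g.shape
(29, 3)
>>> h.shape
(37, 19, 13)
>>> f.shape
()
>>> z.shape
(37, 19, 37)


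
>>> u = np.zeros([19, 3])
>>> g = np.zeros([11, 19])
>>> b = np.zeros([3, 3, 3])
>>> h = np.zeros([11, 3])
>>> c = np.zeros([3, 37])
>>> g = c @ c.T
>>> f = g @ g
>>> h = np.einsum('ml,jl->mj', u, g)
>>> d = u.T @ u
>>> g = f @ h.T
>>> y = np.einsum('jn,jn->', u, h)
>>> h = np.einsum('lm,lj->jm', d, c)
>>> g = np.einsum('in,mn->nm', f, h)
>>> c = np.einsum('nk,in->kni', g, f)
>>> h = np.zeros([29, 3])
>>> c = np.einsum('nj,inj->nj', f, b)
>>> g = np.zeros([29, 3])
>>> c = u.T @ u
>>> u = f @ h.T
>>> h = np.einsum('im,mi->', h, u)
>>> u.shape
(3, 29)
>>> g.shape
(29, 3)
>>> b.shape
(3, 3, 3)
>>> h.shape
()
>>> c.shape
(3, 3)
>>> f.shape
(3, 3)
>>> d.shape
(3, 3)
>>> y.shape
()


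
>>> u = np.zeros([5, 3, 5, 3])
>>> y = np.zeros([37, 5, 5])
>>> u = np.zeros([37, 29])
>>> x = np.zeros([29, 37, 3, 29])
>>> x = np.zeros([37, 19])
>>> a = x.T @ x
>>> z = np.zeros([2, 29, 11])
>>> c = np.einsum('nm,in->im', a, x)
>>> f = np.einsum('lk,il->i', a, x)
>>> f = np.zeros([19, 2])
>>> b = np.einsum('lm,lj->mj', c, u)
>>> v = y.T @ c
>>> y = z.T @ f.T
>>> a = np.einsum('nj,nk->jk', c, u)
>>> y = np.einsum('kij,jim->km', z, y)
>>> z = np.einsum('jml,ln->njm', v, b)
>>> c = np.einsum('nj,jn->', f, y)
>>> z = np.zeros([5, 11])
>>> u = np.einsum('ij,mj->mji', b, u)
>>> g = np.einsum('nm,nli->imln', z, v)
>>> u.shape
(37, 29, 19)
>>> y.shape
(2, 19)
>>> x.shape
(37, 19)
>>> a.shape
(19, 29)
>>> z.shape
(5, 11)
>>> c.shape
()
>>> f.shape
(19, 2)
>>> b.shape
(19, 29)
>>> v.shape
(5, 5, 19)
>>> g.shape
(19, 11, 5, 5)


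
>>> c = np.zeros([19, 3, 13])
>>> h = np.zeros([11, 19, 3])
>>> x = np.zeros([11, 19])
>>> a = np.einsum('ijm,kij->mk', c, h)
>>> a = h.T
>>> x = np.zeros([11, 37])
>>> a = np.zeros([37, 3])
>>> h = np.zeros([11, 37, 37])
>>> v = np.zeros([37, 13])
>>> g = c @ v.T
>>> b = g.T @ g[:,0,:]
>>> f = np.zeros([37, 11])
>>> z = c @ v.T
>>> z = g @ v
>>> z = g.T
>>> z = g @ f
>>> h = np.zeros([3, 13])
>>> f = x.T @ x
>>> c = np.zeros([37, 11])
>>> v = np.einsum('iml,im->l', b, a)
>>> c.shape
(37, 11)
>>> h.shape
(3, 13)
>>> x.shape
(11, 37)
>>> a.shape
(37, 3)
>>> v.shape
(37,)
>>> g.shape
(19, 3, 37)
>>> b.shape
(37, 3, 37)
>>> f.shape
(37, 37)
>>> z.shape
(19, 3, 11)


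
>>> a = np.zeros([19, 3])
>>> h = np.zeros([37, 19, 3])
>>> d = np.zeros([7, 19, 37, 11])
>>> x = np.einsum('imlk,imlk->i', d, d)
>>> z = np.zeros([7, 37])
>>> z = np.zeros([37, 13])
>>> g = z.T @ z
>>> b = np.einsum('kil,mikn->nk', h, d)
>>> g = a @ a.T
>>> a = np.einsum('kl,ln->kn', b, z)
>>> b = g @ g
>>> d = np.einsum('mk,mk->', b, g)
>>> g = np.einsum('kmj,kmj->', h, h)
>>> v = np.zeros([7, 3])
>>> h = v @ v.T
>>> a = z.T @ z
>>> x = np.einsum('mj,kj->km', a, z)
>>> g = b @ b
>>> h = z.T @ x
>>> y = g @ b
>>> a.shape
(13, 13)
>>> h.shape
(13, 13)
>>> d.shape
()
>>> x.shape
(37, 13)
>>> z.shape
(37, 13)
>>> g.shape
(19, 19)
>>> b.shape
(19, 19)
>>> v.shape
(7, 3)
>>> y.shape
(19, 19)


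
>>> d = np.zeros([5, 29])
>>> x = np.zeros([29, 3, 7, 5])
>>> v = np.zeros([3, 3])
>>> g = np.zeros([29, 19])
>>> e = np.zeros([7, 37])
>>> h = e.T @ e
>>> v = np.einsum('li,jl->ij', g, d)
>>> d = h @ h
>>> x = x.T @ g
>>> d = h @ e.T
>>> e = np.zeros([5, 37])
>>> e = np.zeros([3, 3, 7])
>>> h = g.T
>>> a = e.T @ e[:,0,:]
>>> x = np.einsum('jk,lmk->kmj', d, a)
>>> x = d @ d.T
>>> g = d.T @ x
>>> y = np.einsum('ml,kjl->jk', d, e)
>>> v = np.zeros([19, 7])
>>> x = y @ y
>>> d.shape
(37, 7)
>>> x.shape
(3, 3)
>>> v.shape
(19, 7)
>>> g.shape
(7, 37)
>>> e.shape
(3, 3, 7)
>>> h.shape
(19, 29)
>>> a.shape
(7, 3, 7)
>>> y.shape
(3, 3)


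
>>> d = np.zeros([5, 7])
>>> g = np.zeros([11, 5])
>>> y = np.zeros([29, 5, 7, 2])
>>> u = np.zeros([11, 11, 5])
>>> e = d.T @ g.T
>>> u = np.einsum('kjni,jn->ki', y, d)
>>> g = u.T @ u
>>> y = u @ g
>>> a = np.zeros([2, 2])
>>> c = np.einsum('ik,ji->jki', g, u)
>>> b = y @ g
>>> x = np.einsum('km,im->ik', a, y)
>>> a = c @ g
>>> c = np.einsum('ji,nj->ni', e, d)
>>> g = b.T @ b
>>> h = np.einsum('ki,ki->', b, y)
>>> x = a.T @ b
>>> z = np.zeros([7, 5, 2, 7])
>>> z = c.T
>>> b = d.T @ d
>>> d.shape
(5, 7)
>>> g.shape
(2, 2)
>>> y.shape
(29, 2)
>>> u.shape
(29, 2)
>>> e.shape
(7, 11)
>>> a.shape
(29, 2, 2)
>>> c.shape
(5, 11)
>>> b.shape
(7, 7)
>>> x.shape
(2, 2, 2)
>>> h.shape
()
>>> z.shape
(11, 5)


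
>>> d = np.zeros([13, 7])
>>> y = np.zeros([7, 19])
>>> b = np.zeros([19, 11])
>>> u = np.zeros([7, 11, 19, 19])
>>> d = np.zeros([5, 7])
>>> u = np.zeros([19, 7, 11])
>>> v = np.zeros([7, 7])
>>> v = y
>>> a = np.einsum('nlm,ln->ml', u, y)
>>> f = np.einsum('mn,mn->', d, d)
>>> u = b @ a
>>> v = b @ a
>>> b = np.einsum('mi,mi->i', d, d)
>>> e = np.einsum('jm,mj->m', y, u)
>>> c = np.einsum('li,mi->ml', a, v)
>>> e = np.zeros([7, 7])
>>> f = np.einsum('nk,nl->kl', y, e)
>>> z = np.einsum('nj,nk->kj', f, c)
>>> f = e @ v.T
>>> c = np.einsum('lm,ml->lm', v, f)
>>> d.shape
(5, 7)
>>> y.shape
(7, 19)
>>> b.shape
(7,)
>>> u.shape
(19, 7)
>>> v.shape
(19, 7)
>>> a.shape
(11, 7)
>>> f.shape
(7, 19)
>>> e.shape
(7, 7)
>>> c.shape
(19, 7)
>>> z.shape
(11, 7)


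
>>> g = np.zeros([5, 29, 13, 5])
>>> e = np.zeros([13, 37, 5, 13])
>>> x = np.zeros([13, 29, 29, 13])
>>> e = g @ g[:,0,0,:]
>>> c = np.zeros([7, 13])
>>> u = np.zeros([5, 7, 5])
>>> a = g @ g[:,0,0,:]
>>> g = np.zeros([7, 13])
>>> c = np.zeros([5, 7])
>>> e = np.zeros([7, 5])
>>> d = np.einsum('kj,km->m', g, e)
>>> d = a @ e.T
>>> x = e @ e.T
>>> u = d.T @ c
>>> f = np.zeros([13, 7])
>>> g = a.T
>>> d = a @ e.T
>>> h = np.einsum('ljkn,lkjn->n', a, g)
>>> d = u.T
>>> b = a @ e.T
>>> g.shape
(5, 13, 29, 5)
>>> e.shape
(7, 5)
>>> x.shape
(7, 7)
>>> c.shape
(5, 7)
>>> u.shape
(7, 13, 29, 7)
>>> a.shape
(5, 29, 13, 5)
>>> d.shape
(7, 29, 13, 7)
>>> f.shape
(13, 7)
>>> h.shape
(5,)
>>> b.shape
(5, 29, 13, 7)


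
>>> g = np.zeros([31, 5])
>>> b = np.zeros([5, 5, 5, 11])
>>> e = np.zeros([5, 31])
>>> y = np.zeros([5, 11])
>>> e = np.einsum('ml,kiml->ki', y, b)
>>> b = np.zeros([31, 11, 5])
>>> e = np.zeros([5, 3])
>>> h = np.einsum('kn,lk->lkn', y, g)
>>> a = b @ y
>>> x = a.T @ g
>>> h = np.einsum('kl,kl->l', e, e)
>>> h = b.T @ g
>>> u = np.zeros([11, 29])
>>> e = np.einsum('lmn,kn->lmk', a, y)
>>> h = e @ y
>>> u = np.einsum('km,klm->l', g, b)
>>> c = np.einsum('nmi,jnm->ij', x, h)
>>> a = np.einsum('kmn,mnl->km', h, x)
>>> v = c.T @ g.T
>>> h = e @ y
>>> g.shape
(31, 5)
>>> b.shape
(31, 11, 5)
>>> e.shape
(31, 11, 5)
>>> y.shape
(5, 11)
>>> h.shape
(31, 11, 11)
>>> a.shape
(31, 11)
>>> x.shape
(11, 11, 5)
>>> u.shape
(11,)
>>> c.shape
(5, 31)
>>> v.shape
(31, 31)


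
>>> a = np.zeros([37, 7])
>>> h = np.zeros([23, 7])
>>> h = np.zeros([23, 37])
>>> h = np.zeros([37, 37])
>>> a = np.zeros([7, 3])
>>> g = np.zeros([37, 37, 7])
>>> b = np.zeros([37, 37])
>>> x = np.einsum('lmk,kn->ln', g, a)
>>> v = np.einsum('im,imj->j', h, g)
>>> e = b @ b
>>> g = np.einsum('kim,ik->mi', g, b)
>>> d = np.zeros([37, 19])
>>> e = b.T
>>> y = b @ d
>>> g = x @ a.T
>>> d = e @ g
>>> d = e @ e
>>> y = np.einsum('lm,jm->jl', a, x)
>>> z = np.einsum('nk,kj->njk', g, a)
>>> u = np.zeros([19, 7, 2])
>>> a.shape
(7, 3)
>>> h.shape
(37, 37)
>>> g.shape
(37, 7)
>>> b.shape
(37, 37)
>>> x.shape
(37, 3)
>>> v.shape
(7,)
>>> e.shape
(37, 37)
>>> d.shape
(37, 37)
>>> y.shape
(37, 7)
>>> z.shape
(37, 3, 7)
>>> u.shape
(19, 7, 2)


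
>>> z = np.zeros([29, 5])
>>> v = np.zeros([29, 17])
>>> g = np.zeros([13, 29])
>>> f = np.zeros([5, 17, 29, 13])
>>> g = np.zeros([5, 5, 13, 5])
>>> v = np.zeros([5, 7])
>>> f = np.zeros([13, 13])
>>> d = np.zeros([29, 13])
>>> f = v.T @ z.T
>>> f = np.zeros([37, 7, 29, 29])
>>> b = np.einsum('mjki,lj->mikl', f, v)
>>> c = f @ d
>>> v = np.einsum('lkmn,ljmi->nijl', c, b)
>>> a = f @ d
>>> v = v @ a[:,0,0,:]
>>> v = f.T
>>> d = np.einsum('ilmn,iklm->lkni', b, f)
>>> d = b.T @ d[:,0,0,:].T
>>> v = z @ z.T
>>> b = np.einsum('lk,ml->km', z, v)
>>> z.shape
(29, 5)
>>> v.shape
(29, 29)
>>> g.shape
(5, 5, 13, 5)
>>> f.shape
(37, 7, 29, 29)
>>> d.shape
(5, 29, 29, 29)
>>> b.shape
(5, 29)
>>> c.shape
(37, 7, 29, 13)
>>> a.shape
(37, 7, 29, 13)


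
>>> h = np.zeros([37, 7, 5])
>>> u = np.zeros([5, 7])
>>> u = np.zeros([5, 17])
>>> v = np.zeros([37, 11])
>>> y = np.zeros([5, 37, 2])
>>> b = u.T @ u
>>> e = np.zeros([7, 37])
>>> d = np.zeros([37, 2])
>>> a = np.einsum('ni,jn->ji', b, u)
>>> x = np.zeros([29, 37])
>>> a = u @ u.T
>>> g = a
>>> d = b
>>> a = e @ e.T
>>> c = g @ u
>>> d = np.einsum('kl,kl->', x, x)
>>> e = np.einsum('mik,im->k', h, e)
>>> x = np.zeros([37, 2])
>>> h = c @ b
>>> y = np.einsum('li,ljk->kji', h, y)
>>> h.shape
(5, 17)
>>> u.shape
(5, 17)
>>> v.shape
(37, 11)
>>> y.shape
(2, 37, 17)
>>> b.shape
(17, 17)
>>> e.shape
(5,)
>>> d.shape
()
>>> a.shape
(7, 7)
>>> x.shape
(37, 2)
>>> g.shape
(5, 5)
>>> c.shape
(5, 17)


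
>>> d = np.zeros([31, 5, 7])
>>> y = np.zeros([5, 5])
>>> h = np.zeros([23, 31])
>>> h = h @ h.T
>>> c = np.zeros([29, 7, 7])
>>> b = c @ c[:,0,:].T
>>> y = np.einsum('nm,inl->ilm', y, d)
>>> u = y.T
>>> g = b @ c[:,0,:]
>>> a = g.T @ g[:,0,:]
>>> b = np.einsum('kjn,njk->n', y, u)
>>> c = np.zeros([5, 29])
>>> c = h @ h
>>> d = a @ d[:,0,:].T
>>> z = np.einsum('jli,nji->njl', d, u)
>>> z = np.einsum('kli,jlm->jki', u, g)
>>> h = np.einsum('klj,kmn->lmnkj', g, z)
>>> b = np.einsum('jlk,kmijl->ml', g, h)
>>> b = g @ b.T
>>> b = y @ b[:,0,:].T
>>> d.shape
(7, 7, 31)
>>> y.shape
(31, 7, 5)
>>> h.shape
(7, 5, 31, 29, 7)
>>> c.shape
(23, 23)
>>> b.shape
(31, 7, 29)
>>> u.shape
(5, 7, 31)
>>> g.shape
(29, 7, 7)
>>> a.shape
(7, 7, 7)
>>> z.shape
(29, 5, 31)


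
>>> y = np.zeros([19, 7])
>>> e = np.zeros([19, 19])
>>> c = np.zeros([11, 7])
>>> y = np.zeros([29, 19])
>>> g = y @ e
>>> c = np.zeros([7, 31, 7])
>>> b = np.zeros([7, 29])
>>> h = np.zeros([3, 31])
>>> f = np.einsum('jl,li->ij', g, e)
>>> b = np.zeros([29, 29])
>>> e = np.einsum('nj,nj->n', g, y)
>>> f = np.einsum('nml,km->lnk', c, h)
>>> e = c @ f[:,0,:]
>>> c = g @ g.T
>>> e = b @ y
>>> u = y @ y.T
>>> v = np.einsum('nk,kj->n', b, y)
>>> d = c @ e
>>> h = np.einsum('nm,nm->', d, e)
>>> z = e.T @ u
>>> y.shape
(29, 19)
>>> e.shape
(29, 19)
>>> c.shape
(29, 29)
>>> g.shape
(29, 19)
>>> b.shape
(29, 29)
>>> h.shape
()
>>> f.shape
(7, 7, 3)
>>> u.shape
(29, 29)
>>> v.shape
(29,)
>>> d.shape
(29, 19)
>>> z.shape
(19, 29)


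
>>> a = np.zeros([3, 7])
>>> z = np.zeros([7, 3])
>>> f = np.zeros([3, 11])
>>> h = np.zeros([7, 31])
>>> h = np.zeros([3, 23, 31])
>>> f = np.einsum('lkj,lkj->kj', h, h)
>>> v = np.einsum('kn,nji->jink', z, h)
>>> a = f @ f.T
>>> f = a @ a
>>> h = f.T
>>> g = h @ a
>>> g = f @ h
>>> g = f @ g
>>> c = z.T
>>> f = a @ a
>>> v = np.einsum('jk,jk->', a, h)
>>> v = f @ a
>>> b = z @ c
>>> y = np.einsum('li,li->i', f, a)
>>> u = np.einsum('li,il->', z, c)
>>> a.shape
(23, 23)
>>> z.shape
(7, 3)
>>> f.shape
(23, 23)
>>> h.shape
(23, 23)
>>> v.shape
(23, 23)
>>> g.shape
(23, 23)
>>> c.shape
(3, 7)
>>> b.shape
(7, 7)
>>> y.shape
(23,)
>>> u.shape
()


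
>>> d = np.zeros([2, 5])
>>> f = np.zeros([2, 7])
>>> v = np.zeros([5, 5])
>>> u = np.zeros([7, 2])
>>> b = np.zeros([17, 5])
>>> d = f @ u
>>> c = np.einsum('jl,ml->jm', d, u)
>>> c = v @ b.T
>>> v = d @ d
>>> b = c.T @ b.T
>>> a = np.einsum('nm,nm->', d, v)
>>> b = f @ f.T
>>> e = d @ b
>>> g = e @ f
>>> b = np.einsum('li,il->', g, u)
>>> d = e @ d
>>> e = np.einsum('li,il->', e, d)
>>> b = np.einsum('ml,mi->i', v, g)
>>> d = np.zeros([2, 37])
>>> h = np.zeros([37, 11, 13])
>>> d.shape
(2, 37)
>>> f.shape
(2, 7)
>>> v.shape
(2, 2)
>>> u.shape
(7, 2)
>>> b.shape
(7,)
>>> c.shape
(5, 17)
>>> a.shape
()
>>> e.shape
()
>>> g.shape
(2, 7)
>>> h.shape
(37, 11, 13)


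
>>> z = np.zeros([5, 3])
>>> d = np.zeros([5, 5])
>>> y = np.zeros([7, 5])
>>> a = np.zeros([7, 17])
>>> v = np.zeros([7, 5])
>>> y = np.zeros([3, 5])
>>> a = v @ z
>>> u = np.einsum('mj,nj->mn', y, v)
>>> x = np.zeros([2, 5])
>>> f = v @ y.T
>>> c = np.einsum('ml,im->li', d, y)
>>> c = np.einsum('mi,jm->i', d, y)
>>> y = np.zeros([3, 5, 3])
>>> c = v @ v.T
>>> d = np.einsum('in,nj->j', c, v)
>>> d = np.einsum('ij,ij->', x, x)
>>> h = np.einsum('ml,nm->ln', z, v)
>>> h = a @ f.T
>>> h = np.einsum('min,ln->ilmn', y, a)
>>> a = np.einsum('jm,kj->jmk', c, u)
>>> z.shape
(5, 3)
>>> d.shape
()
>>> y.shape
(3, 5, 3)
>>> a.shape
(7, 7, 3)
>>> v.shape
(7, 5)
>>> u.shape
(3, 7)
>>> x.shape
(2, 5)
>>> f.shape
(7, 3)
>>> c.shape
(7, 7)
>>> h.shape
(5, 7, 3, 3)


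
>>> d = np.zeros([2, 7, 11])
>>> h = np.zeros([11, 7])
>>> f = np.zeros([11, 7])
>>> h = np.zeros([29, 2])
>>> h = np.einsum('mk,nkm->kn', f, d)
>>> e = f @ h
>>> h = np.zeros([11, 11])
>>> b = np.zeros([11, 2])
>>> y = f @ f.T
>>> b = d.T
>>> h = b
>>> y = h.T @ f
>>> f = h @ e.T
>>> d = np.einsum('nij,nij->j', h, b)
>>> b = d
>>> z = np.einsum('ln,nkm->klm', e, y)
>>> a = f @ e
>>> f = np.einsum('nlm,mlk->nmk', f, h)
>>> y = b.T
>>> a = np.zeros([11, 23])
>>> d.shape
(2,)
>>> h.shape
(11, 7, 2)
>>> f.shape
(11, 11, 2)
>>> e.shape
(11, 2)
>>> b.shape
(2,)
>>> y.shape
(2,)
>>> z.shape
(7, 11, 7)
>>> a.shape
(11, 23)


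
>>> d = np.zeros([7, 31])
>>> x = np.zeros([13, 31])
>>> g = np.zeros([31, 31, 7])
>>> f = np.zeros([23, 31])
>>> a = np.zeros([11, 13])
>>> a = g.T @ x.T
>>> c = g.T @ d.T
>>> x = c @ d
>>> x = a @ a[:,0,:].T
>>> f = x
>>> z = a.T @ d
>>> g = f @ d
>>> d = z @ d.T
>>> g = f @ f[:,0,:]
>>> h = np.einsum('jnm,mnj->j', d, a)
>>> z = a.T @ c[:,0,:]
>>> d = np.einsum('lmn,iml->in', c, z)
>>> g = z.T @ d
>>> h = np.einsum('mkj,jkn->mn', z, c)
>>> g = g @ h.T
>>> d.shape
(13, 7)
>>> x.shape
(7, 31, 7)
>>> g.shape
(7, 31, 13)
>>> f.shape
(7, 31, 7)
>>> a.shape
(7, 31, 13)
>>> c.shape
(7, 31, 7)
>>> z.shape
(13, 31, 7)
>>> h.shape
(13, 7)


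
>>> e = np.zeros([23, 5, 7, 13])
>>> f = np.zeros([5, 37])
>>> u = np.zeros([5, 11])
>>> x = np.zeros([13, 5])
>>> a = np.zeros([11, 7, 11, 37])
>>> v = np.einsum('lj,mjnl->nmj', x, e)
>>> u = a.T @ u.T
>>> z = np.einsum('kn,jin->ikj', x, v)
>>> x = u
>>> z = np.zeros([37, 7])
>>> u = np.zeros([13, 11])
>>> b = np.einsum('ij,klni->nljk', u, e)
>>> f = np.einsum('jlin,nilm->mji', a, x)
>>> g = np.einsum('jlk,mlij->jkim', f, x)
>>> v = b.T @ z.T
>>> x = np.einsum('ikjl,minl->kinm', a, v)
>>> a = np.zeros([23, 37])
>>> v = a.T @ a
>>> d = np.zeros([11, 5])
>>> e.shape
(23, 5, 7, 13)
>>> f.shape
(5, 11, 11)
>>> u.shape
(13, 11)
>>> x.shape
(7, 11, 5, 23)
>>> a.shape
(23, 37)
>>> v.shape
(37, 37)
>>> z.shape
(37, 7)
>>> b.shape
(7, 5, 11, 23)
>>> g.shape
(5, 11, 7, 37)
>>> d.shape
(11, 5)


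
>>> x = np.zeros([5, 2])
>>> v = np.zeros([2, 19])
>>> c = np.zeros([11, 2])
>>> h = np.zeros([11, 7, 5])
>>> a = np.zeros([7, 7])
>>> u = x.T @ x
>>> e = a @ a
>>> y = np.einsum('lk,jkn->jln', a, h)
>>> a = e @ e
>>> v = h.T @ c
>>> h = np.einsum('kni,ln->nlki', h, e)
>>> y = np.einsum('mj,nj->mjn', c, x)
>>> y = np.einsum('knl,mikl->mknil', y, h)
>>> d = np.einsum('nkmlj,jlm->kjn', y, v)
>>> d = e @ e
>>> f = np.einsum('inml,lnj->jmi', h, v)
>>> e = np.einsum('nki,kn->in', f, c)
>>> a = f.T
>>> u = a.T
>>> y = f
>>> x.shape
(5, 2)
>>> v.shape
(5, 7, 2)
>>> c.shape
(11, 2)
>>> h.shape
(7, 7, 11, 5)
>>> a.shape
(7, 11, 2)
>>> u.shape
(2, 11, 7)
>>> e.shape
(7, 2)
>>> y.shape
(2, 11, 7)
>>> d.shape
(7, 7)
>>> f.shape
(2, 11, 7)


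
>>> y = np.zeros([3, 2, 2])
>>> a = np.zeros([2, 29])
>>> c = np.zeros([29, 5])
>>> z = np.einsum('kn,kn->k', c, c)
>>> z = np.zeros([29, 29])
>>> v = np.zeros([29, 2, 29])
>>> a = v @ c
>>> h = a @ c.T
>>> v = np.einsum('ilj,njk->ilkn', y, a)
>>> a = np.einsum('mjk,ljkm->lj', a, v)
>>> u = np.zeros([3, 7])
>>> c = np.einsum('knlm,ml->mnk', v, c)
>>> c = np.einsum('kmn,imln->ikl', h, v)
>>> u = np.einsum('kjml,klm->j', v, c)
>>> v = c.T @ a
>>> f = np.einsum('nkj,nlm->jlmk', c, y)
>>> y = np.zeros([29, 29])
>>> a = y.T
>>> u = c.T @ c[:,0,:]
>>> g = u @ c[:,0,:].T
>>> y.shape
(29, 29)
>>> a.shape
(29, 29)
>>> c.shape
(3, 29, 5)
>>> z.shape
(29, 29)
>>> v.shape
(5, 29, 2)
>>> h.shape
(29, 2, 29)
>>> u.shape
(5, 29, 5)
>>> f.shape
(5, 2, 2, 29)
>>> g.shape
(5, 29, 3)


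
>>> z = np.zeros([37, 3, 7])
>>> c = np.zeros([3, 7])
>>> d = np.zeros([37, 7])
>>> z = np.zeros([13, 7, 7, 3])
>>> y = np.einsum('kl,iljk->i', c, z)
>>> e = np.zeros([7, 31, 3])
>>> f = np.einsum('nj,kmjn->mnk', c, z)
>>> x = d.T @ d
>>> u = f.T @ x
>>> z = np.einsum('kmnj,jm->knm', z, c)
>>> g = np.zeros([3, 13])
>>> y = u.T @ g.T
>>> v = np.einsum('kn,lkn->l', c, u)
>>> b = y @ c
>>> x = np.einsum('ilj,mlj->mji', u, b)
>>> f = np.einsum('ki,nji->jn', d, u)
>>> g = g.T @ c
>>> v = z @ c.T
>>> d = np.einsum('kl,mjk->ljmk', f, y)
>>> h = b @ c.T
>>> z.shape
(13, 7, 7)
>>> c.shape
(3, 7)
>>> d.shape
(13, 3, 7, 3)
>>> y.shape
(7, 3, 3)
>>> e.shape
(7, 31, 3)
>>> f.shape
(3, 13)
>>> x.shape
(7, 7, 13)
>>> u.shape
(13, 3, 7)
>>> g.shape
(13, 7)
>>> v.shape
(13, 7, 3)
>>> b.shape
(7, 3, 7)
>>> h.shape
(7, 3, 3)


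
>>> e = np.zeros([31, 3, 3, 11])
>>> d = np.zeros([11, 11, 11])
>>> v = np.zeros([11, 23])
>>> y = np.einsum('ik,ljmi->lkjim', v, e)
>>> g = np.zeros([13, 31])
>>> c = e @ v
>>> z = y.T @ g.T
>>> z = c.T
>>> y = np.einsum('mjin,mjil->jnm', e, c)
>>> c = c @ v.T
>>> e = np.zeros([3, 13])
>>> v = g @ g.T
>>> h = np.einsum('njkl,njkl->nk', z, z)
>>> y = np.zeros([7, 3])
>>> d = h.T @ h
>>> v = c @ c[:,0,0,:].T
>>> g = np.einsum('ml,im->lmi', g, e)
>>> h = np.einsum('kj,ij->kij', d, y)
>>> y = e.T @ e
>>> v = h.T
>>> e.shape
(3, 13)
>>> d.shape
(3, 3)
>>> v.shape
(3, 7, 3)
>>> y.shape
(13, 13)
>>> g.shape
(31, 13, 3)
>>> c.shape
(31, 3, 3, 11)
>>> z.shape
(23, 3, 3, 31)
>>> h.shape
(3, 7, 3)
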